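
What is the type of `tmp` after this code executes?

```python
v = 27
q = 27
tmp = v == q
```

Equality comparison returns bool

bool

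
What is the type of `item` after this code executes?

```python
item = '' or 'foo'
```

'or' returns first truthy value ('foo', which is str)

str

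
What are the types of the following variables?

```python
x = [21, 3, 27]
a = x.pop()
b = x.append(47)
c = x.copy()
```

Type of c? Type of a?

list.copy() returns list; list.pop() returns the element (int)

list, int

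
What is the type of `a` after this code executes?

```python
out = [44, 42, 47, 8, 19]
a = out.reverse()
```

list.reverse() returns None

NoneType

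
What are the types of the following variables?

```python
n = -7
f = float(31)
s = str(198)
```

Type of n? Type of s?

n is int; s is str

int, str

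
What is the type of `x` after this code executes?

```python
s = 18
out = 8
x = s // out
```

int // int returns int (18 // 8 = 2)

int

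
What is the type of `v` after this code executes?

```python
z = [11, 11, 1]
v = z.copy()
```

list.copy() returns list

list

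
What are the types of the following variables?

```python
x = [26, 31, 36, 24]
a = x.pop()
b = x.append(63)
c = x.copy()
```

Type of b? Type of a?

list.append() returns None; list.pop() returns the element (int)

NoneType, int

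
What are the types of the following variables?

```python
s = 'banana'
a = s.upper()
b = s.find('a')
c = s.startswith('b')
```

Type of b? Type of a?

str.find() returns int; str.upper() returns str

int, str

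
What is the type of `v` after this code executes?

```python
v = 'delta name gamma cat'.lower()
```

str.lower() returns str

str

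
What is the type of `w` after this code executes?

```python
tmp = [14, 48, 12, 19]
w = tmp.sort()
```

list.sort() returns None (sorts in place)

NoneType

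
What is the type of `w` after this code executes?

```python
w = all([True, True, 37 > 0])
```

all() returns bool

bool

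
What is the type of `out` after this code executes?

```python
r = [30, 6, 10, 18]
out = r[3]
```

Indexing a list of ints returns int (r[3] = 18)

int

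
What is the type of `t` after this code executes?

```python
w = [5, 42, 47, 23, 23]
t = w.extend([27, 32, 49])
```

list.extend() returns None

NoneType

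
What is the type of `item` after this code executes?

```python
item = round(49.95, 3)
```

round() with ndigits arg returns float

float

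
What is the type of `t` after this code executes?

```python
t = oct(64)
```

oct() returns str representation

str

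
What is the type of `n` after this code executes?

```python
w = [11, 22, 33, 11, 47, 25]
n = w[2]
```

Indexing a list of ints returns int (w[2] = 33)

int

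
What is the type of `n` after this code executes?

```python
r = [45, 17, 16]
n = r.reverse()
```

list.reverse() returns None

NoneType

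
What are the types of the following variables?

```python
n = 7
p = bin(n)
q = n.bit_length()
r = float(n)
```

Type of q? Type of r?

int.bit_length() returns int; float() returns float

int, float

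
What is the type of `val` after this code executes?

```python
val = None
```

None has type NoneType

NoneType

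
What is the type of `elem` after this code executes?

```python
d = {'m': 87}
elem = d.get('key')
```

dict.get() returns None when key 'key' is not found and no default given

NoneType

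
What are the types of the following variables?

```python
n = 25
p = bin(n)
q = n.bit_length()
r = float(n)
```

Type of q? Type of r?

int.bit_length() returns int; float() returns float

int, float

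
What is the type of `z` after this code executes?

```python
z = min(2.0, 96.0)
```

min() of floats returns float

float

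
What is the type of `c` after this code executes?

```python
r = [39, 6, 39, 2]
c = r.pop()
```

list.pop() returns the popped element (int here)

int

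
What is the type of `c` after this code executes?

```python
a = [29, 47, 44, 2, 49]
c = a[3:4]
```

Slicing a list always returns a list

list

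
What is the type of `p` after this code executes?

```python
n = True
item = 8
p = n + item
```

bool + int returns int (True is 1, so 1 + 8 = 9)

int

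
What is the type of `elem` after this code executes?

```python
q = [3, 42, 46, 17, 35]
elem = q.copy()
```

list.copy() returns list

list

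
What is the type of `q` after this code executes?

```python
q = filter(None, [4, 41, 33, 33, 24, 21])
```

filter() returns a filter iterator object

filter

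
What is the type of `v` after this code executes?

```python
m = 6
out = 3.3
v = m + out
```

int + float returns float (6 + 3.3 = 9.3)

float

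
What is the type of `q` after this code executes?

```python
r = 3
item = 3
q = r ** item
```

int ** positive int returns int (3 ** 3 = 27)

int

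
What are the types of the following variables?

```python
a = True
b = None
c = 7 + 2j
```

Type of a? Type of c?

a is bool; c is complex

bool, complex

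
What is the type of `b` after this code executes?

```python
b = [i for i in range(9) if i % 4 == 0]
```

A list comprehension [...] produces a list

list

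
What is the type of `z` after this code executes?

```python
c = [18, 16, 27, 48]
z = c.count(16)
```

list.count() returns int

int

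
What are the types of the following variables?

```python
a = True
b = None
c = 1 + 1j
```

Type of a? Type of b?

a is bool; b is NoneType

bool, NoneType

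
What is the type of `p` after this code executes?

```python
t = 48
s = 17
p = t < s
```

Comparison operators return bool

bool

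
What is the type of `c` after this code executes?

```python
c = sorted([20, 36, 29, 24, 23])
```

sorted() always returns list

list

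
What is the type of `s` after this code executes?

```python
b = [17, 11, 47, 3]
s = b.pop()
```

list.pop() returns the popped element (int here)

int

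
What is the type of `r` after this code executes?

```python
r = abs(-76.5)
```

abs() of float returns float

float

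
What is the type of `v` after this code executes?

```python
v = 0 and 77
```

'and' returns the first falsy value (0, which is int)

int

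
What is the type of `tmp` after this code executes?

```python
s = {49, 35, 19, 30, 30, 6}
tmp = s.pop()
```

Popping from a set of ints returns int

int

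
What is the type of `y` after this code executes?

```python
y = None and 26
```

'and' returns first falsy value (None)

NoneType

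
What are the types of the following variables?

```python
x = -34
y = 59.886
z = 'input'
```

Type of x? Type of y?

x is int; y is float

int, float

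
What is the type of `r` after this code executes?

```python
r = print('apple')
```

print() returns None

NoneType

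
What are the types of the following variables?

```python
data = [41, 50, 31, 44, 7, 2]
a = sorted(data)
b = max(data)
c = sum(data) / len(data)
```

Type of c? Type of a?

int / int returns float; sorted() returns list

float, list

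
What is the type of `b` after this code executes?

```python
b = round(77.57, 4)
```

round() with ndigits arg returns float

float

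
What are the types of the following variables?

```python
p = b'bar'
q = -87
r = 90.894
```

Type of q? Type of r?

q is int; r is float

int, float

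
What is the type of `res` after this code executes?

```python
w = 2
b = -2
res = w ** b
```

int ** negative int returns float

float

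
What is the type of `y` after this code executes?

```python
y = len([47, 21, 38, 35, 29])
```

len() always returns int

int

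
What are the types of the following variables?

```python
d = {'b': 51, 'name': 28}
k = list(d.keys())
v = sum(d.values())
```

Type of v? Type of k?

sum of int values returns int; list(...) returns list

int, list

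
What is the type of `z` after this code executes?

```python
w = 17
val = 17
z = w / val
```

int / int always returns float in Python 3 (17 / 17 = 1)

float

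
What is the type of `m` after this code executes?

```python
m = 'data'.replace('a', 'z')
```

str.replace() returns str

str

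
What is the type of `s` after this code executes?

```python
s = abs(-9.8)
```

abs() of float returns float

float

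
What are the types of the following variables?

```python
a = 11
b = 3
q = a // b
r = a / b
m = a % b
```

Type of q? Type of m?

int // int returns int; int % int returns int

int, int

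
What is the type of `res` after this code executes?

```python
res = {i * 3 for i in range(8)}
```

A set comprehension {expr for x in iterable} produces a set

set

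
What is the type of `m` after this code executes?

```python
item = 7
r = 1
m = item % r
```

int % int returns int (7 % 1 = 0)

int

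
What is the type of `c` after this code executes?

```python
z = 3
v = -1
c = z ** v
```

int ** negative int returns float

float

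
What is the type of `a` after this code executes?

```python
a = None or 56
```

'or' with None returns the other value (56, int)

int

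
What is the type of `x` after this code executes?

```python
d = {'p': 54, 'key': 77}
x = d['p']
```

Accessing dict[str, int] with key 'p' returns int value 54

int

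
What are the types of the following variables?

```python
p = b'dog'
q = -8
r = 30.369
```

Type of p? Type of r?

p is bytes; r is float

bytes, float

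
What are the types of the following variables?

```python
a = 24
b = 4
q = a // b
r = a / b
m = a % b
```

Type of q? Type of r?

int // int returns int; int / int returns float

int, float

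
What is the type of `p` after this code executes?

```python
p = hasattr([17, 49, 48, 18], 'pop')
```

hasattr() returns bool

bool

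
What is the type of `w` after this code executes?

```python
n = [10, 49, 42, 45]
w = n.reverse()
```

list.reverse() returns None

NoneType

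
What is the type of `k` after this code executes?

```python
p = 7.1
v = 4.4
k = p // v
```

float // float returns float (floor division preserves float type)

float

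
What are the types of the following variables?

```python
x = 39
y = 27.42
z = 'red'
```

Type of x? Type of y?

x is int; y is float

int, float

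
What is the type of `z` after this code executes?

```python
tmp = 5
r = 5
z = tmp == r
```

Equality comparison returns bool

bool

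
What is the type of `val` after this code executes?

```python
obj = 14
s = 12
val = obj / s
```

int / int always returns float in Python 3 (14 / 12 = 1.16667)

float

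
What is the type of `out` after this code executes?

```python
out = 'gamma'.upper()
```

str.upper() returns str

str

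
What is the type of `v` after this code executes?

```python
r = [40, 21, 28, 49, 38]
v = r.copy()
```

list.copy() returns list

list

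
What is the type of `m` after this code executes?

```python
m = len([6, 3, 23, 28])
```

len() always returns int

int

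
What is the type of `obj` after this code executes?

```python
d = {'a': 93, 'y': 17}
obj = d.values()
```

.values() returns a dict_values view object

dict_values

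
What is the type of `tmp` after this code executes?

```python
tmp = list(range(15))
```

list(range(...)) returns list

list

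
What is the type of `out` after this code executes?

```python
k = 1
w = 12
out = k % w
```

int % int returns int (1 % 12 = 1)

int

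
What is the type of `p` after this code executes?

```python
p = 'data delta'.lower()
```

str.lower() returns str

str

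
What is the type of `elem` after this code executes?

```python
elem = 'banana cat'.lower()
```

str.lower() returns str

str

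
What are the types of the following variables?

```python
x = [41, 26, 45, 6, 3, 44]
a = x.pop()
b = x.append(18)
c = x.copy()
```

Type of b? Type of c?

list.append() returns None; list.copy() returns list

NoneType, list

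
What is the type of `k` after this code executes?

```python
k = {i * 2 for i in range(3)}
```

A set comprehension {expr for x in iterable} produces a set

set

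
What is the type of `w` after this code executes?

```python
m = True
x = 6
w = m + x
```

bool + int returns int (True is 1, so 1 + 6 = 7)

int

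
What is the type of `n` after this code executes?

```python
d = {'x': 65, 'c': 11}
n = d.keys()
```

.keys() returns a dict_keys view object

dict_keys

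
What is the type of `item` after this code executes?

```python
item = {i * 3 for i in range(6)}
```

A set comprehension {expr for x in iterable} produces a set

set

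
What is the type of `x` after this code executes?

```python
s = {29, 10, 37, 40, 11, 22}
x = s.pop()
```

Popping from a set of ints returns int

int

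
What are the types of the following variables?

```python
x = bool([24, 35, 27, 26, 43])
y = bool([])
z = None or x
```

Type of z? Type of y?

None or <bool> returns the bool; bool() returns bool

bool, bool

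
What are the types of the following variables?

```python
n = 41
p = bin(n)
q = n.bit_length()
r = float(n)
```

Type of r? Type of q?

float() returns float; int.bit_length() returns int

float, int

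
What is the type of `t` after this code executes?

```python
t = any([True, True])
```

any() returns bool

bool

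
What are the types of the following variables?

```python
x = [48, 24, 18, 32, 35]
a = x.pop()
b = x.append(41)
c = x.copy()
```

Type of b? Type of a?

list.append() returns None; list.pop() returns the element (int)

NoneType, int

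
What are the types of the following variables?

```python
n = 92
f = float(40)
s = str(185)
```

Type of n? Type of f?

n is int; f is float

int, float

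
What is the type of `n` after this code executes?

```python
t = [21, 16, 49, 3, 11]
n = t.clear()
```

list.clear() returns None

NoneType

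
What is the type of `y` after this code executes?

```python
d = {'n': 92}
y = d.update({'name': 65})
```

dict.update() returns None

NoneType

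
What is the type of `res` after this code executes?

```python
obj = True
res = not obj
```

'not' always returns bool

bool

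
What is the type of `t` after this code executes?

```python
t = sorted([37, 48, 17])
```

sorted() always returns list

list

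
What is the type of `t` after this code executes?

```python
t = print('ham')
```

print() returns None

NoneType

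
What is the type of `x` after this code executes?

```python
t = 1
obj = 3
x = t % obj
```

int % int returns int (1 % 3 = 1)

int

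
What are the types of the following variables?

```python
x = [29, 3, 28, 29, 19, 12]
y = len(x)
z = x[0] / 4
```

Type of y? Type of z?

len() returns int; int / int returns float

int, float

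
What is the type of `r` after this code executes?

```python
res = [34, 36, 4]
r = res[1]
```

Indexing a list of ints returns int (res[1] = 36)

int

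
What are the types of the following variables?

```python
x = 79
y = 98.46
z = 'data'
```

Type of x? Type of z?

x is int; z is str

int, str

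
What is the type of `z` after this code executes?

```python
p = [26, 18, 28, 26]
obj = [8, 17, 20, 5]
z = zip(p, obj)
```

zip() returns a zip iterator object

zip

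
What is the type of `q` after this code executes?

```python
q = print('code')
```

print() returns None

NoneType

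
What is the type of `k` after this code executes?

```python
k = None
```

None has type NoneType

NoneType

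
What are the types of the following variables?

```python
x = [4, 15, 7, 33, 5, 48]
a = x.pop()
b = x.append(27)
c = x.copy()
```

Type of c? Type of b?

list.copy() returns list; list.append() returns None

list, NoneType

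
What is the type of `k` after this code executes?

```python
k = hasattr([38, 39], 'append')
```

hasattr() returns bool

bool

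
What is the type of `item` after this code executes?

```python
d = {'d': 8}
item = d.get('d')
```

dict.get() returns the value (int) when key is found

int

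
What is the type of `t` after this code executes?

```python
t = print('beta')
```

print() returns None

NoneType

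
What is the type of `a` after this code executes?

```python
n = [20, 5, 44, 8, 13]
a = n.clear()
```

list.clear() returns None

NoneType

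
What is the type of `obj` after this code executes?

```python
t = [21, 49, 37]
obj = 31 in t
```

'in' operator returns bool

bool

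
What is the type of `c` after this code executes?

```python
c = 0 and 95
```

'and' returns the first falsy value (0, which is int)

int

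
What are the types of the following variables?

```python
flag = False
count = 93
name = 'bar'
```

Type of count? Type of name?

count is int; name is str

int, str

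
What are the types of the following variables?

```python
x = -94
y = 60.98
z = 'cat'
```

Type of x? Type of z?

x is int; z is str

int, str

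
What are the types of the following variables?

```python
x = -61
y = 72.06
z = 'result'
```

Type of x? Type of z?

x is int; z is str

int, str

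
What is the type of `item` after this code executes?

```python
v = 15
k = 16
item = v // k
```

int // int returns int (15 // 16 = 0)

int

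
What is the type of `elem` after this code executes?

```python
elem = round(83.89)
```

round() with no ndigits arg returns int

int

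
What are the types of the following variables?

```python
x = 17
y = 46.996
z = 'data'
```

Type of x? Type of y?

x is int; y is float

int, float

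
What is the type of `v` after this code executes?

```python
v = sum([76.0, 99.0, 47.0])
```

sum() of floats returns float

float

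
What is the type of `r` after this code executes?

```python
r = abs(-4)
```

abs() of int returns int

int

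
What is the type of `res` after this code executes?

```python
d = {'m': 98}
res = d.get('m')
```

dict.get() returns the value (int) when key is found

int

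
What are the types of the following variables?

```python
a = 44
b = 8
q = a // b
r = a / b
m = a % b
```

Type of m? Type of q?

int % int returns int; int // int returns int

int, int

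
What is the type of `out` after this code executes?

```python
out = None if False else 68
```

Ternary: condition is False, else branch (68) taken → int

int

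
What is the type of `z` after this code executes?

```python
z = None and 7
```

'and' returns first falsy value (None)

NoneType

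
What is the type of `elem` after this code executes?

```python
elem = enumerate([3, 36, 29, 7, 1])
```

enumerate() returns an enumerate iterator object

enumerate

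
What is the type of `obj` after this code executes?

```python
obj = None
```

None has type NoneType

NoneType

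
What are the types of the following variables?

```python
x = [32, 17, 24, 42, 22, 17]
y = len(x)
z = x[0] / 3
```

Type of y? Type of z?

len() returns int; int / int returns float

int, float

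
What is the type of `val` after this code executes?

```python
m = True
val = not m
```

'not' always returns bool

bool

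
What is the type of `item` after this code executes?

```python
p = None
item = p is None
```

'is' comparison returns bool

bool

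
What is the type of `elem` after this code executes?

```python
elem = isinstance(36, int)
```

isinstance() returns bool

bool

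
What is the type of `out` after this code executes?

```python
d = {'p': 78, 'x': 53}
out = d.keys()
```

.keys() returns a dict_keys view object

dict_keys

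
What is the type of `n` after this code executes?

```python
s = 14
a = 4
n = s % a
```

int % int returns int (14 % 4 = 2)

int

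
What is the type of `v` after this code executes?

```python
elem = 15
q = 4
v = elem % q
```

int % int returns int (15 % 4 = 3)

int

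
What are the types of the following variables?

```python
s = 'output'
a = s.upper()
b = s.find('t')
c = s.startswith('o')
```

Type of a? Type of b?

str.upper() returns str; str.find() returns int

str, int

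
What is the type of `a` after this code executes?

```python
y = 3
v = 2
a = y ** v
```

int ** positive int returns int (3 ** 2 = 9)

int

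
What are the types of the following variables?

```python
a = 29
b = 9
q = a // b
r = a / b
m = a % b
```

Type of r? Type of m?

int / int returns float; int % int returns int

float, int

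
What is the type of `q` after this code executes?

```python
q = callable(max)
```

callable() returns bool

bool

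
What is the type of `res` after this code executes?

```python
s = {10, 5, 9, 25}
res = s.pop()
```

Popping from a set of ints returns int

int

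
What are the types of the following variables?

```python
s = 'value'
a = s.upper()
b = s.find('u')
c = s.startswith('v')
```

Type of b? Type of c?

str.find() returns int; str.startswith() returns bool

int, bool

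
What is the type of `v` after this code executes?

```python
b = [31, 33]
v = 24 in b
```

'in' operator returns bool

bool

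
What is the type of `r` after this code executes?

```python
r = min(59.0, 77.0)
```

min() of floats returns float

float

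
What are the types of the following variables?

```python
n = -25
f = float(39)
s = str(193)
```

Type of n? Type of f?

n is int; f is float

int, float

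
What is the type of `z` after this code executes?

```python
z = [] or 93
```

'or' returns first truthy value (93, which is int)

int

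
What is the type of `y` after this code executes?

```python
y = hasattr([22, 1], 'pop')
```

hasattr() returns bool

bool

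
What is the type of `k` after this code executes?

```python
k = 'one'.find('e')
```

str.find() returns int (index, or -1)

int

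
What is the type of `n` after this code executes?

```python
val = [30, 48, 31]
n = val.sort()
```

list.sort() returns None (sorts in place)

NoneType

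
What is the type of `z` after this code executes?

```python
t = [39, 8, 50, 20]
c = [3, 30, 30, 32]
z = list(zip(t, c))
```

list(zip(...)) returns a list of tuples

list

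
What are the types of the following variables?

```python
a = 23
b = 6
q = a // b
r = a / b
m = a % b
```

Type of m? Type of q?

int % int returns int; int // int returns int

int, int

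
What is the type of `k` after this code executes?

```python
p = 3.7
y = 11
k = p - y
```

float - int returns float (3.7 - 11 = -7.3)

float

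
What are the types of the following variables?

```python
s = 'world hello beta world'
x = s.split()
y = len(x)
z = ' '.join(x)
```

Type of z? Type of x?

str.join() returns str; str.split() returns list

str, list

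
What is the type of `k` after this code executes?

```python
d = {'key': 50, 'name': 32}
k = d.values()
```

.values() returns a dict_values view object

dict_values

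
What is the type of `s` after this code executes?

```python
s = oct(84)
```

oct() returns str representation

str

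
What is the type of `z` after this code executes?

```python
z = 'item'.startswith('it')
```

str.startswith() returns bool

bool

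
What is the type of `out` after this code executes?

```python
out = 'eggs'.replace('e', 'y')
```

str.replace() returns str

str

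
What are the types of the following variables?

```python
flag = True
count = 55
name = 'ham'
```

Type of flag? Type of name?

flag is bool; name is str

bool, str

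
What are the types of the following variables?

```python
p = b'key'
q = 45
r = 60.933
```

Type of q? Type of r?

q is int; r is float

int, float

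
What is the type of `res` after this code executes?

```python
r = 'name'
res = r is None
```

'is' comparison returns bool

bool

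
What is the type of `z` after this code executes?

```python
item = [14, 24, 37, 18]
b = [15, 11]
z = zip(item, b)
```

zip() returns a zip iterator object

zip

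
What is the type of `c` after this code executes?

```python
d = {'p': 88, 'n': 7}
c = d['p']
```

Accessing dict[str, int] with key 'p' returns int value 88

int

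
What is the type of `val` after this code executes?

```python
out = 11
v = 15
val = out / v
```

int / int always returns float in Python 3 (11 / 15 = 0.733333)

float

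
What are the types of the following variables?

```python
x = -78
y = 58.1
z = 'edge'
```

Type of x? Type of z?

x is int; z is str

int, str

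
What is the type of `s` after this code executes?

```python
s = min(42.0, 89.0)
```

min() of floats returns float

float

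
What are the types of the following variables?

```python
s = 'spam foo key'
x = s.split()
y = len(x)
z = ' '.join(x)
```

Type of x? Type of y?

str.split() returns list; len() returns int

list, int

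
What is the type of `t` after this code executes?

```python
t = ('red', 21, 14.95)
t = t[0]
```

Index 0 of tuple is 'red' which is str

str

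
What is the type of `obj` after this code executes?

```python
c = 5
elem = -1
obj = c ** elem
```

int ** negative int returns float

float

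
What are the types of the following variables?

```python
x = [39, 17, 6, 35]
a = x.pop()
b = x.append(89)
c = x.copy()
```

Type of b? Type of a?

list.append() returns None; list.pop() returns the element (int)

NoneType, int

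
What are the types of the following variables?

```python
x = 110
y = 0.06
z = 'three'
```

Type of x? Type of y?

x is int; y is float

int, float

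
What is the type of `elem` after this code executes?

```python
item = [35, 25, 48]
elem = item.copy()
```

list.copy() returns list

list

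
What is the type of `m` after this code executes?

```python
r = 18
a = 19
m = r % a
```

int % int returns int (18 % 19 = 18)

int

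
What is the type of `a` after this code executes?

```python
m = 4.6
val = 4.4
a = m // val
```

float // float returns float (floor division preserves float type)

float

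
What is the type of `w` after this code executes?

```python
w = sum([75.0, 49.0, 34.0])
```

sum() of floats returns float

float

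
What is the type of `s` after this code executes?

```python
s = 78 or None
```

'or' returns first truthy value (78, int)

int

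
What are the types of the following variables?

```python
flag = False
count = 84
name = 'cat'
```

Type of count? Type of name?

count is int; name is str

int, str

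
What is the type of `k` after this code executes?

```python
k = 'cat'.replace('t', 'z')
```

str.replace() returns str

str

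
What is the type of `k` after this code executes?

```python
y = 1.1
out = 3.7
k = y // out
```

float // float returns float (floor division preserves float type)

float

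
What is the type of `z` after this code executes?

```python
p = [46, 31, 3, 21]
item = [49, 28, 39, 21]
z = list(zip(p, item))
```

list(zip(...)) returns a list of tuples

list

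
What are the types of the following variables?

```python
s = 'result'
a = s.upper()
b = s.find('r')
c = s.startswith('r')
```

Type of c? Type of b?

str.startswith() returns bool; str.find() returns int

bool, int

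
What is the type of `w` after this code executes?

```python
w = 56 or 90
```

'or' returns the first truthy value (56, which is int)

int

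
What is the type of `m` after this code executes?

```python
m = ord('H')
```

ord() returns int (Unicode code point)

int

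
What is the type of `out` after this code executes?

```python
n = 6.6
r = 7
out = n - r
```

float - int returns float (6.6 - 7 = -0.4)

float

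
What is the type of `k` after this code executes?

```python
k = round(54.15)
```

round() with no ndigits arg returns int

int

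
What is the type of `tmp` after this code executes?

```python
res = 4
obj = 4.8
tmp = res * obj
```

int * float returns float (4 * 4.8 = 19.2)

float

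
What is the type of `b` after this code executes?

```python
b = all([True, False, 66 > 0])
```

all() returns bool

bool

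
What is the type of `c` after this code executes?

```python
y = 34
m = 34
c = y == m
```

Equality comparison returns bool

bool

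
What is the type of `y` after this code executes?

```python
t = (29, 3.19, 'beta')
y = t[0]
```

Index 0 of tuple is 29 which is int

int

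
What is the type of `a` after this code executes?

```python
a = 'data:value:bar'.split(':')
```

str.split() returns list

list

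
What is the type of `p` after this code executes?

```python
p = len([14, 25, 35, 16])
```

len() always returns int

int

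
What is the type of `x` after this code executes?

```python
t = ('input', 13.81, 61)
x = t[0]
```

Index 0 of tuple is 'input' which is str

str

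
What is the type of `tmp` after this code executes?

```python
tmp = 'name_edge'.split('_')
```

str.split() returns list

list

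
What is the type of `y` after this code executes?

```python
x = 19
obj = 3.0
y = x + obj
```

int + float returns float (19 + 3.0 = 22.0)

float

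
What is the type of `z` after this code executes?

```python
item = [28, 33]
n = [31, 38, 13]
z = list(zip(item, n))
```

list(zip(...)) returns a list of tuples

list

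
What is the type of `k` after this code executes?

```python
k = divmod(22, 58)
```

divmod() returns a tuple (quotient, remainder)

tuple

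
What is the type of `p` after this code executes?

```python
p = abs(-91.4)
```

abs() of float returns float

float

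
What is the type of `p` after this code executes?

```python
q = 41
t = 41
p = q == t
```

Equality comparison returns bool

bool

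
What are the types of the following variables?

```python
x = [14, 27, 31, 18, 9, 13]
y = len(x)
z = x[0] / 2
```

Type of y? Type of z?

len() returns int; int / int returns float

int, float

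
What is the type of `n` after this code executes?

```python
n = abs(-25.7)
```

abs() of float returns float

float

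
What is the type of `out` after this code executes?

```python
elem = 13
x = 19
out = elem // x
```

int // int returns int (13 // 19 = 0)

int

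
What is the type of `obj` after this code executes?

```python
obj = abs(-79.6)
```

abs() of float returns float

float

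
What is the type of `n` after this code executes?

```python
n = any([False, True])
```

any() returns bool

bool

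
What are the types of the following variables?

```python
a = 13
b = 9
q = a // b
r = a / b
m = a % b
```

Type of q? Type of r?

int // int returns int; int / int returns float

int, float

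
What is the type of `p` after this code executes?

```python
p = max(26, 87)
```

max() of ints returns int

int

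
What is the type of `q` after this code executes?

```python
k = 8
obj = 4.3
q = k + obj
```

int + float returns float (8 + 4.3 = 12.3)

float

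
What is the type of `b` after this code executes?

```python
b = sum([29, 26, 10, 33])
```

sum() of ints returns int

int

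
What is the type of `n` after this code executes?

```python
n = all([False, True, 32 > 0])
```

all() returns bool

bool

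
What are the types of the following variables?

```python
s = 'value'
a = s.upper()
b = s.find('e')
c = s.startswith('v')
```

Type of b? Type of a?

str.find() returns int; str.upper() returns str

int, str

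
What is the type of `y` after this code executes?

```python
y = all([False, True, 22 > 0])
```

all() returns bool

bool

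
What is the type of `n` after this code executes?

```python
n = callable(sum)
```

callable() returns bool

bool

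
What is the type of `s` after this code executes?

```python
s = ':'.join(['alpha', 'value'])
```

str.join() returns str

str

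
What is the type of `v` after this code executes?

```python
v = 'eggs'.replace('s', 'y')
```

str.replace() returns str

str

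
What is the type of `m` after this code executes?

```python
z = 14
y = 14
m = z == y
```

Equality comparison returns bool

bool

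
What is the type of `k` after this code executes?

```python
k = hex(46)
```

hex() returns str representation

str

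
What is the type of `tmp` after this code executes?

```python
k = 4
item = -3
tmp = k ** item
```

int ** negative int returns float

float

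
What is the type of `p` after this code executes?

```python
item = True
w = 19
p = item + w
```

bool + int returns int (True is 1, so 1 + 19 = 20)

int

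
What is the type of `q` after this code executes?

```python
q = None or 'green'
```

'or' with None returns the other value ('green', str)

str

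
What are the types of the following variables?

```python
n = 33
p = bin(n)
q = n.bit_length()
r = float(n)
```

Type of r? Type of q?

float() returns float; int.bit_length() returns int

float, int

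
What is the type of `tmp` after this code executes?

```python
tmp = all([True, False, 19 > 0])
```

all() returns bool

bool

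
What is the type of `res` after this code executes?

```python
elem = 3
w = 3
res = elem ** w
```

int ** positive int returns int (3 ** 3 = 27)

int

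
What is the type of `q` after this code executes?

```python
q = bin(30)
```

bin() returns str representation

str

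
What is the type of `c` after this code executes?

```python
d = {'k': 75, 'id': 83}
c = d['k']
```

Accessing dict[str, int] with key 'k' returns int value 75

int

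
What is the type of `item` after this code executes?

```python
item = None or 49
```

'or' with None returns the other value (49, int)

int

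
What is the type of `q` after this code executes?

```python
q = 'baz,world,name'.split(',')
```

str.split() returns list

list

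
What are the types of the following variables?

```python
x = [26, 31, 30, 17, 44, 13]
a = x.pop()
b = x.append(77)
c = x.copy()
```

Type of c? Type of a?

list.copy() returns list; list.pop() returns the element (int)

list, int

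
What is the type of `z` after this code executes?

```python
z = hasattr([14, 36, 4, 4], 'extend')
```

hasattr() returns bool

bool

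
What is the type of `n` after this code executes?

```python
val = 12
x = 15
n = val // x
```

int // int returns int (12 // 15 = 0)

int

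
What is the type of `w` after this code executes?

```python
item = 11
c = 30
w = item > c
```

Comparison operators return bool

bool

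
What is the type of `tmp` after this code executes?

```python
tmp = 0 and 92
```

'and' returns the first falsy value (0, which is int)

int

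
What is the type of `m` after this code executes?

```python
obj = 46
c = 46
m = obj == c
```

Equality comparison returns bool

bool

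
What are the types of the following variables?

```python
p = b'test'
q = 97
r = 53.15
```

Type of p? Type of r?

p is bytes; r is float

bytes, float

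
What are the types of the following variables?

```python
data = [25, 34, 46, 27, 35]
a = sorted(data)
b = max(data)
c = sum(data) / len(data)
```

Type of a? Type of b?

sorted() returns list; max of ints returns int

list, int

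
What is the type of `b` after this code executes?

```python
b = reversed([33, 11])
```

reversed() on a list returns a list_reverseiterator

list_reverseiterator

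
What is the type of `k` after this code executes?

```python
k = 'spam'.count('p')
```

str.count() returns int

int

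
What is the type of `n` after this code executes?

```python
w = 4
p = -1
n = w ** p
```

int ** negative int returns float

float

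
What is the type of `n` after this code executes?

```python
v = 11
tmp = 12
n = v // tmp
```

int // int returns int (11 // 12 = 0)

int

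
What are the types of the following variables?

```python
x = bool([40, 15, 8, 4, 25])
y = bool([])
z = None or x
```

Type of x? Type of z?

bool() returns bool; None or <bool> returns the bool

bool, bool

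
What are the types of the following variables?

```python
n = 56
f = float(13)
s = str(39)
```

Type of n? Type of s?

n is int; s is str

int, str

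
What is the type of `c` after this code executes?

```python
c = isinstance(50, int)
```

isinstance() returns bool

bool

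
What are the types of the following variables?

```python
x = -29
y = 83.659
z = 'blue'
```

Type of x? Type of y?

x is int; y is float

int, float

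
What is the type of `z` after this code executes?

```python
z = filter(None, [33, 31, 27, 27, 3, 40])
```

filter() returns a filter iterator object

filter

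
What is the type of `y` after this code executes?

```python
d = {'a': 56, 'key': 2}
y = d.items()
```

dict.items() returns a dict_items view

dict_items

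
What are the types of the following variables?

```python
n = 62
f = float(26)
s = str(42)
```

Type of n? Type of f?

n is int; f is float

int, float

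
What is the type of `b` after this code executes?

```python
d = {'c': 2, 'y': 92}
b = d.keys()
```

.keys() returns a dict_keys view object

dict_keys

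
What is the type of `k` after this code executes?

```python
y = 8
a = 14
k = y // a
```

int // int returns int (8 // 14 = 0)

int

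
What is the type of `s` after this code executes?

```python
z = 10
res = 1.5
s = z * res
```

int * float returns float (10 * 1.5 = 15.0)

float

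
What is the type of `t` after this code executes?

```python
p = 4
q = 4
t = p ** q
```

int ** positive int returns int (4 ** 4 = 256)

int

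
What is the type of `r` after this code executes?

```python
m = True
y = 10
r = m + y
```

bool + int returns int (True is 1, so 1 + 10 = 11)

int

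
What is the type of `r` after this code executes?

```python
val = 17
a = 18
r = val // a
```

int // int returns int (17 // 18 = 0)

int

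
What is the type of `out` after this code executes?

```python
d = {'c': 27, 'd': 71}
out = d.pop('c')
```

dict.pop() returns the value (int)

int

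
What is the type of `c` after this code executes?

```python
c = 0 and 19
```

'and' returns the first falsy value (0, which is int)

int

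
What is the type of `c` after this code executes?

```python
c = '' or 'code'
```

'or' returns first truthy value ('code', which is str)

str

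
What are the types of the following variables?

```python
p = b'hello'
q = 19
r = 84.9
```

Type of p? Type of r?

p is bytes; r is float

bytes, float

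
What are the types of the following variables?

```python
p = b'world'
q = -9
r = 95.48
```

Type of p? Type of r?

p is bytes; r is float

bytes, float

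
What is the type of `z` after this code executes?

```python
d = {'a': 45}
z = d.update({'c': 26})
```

dict.update() returns None

NoneType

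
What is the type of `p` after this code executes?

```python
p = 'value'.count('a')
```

str.count() returns int

int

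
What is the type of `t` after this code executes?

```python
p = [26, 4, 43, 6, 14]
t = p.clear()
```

list.clear() returns None

NoneType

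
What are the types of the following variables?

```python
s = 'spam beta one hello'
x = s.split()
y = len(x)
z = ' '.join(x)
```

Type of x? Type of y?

str.split() returns list; len() returns int

list, int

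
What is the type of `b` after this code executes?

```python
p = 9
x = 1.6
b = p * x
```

int * float returns float (9 * 1.6 = 14.4)

float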